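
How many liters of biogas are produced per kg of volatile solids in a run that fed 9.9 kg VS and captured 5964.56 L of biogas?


Y = V / VS
= 5964.56 / 9.9
= 602.4808 L/kg VS

602.4808 L/kg VS


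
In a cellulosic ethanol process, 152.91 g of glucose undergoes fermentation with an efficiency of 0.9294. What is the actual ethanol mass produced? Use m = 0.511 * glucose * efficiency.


Actual ethanol: m = 0.511 * 152.91 * 0.9294
m = 72.6205 g

72.6205 g


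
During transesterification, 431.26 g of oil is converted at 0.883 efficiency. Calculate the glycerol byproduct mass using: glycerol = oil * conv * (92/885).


glycerol = oil * conv * (92/885)
= 431.26 * 0.883 * 92 / 885
= 39.5863 g

39.5863 g


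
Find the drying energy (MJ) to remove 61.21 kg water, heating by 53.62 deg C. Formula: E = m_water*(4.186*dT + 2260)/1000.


E = m_water * (4.186 * dT + 2260) / 1000
= 61.21 * (4.186 * 53.62 + 2260) / 1000
= 152.0734 MJ

152.0734 MJ


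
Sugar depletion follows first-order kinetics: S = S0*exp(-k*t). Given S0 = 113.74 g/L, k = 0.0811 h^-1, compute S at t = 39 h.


S = S0 * exp(-k * t)
S = 113.74 * exp(-0.0811 * 39)
S = 4.8115 g/L

4.8115 g/L


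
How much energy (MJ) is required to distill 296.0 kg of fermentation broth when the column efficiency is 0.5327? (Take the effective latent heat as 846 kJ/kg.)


E = m * 846 / (eta * 1000)
= 296.0 * 846 / (0.5327 * 1000)
= 470.0882 MJ

470.0882 MJ


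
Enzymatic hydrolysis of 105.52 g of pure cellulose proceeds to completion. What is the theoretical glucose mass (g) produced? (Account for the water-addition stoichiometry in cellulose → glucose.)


glucose = cellulose * 180/162
= 105.52 * 180/162
= 117.2444 g

117.2444 g


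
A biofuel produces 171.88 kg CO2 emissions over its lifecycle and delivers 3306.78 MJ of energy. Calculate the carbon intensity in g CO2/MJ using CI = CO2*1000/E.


CI = CO2 * 1000 / E
= 171.88 * 1000 / 3306.78
= 51.9781 g CO2/MJ

51.9781 g CO2/MJ


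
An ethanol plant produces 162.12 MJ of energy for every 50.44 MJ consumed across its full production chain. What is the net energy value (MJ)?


NEV = E_out - E_in
= 162.12 - 50.44
= 111.6800 MJ

111.6800 MJ


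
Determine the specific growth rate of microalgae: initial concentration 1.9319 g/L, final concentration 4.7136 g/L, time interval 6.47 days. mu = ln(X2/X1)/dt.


mu = ln(X2/X1) / dt
= ln(4.7136/1.9319) / 6.47
= 0.1379 per day

0.1379 per day


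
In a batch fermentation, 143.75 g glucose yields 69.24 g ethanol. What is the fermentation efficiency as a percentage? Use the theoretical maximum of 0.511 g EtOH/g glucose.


Fermentation efficiency = (actual / (0.511 * glucose)) * 100
= (69.24 / (0.511 * 143.75)) * 100
= 94.2602%

94.2602%


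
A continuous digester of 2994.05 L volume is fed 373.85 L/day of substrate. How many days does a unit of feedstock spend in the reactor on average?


HRT = V / Q
= 2994.05 / 373.85
= 8.0087 days

8.0087 days


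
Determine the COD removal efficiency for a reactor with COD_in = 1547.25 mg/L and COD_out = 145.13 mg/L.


eta = (COD_in - COD_out) / COD_in * 100
= (1547.25 - 145.13) / 1547.25 * 100
= 90.6201%

90.6201%


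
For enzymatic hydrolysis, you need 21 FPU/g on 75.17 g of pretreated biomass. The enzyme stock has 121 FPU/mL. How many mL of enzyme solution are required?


V = dosage * m_sub / activity
V = 21 * 75.17 / 121
V = 13.0460 mL

13.0460 mL


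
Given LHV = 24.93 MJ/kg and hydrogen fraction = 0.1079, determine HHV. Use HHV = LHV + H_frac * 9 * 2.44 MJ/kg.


HHV = LHV + H_frac * 9 * 2.44
= 24.93 + 0.1079 * 9 * 2.44
= 27.2995 MJ/kg

27.2995 MJ/kg


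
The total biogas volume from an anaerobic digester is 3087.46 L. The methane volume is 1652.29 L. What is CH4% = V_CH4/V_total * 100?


CH4% = V_CH4 / V_total * 100
= 1652.29 / 3087.46 * 100
= 53.5162%

53.5162%


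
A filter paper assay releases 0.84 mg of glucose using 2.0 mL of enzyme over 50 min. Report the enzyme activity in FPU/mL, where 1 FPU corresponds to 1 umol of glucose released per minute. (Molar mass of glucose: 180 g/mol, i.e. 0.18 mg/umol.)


Activity = glucose_mg / (0.18 mg/umol * V_mL * t_min)
= 0.84 / (0.18 * 2.0 * 50)
= 0.0467 FPU/mL

0.0467 FPU/mL


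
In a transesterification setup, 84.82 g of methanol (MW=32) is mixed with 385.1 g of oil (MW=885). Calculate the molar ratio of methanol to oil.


Molar ratio = n_MeOH / n_oil = (MeOH/32) / (oil/885) = (MeOH * 885) / (32 * oil)
= (84.82 * 885) / (32 * 385.1)
= 6.0914

6.0914


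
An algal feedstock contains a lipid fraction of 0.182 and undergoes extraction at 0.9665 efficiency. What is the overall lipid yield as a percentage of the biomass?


Y = lipid_content * extraction_eff * 100
= 0.182 * 0.9665 * 100
= 17.5903%

17.5903%


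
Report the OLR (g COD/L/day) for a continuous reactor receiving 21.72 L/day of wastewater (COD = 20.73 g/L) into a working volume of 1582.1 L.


OLR = Q * S / V
= 21.72 * 20.73 / 1582.1
= 0.2846 g/L/day

0.2846 g/L/day


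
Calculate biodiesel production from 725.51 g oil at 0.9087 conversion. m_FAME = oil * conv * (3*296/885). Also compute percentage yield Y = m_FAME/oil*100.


m_FAME = oil * conv * (3 * 296 / 885) = oil * conv * (888/885)
= 725.51 * 0.9087 * 888 / 885
= 661.5058 g
Y = m_FAME / oil * 100 = conv * (888/885) * 100
= 0.9087 * 888 / 885 * 100
= 91.18%

661.5058 g FAME; Y = 91.18%


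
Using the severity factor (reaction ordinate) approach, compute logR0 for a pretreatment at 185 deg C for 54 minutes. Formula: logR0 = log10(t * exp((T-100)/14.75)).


logR0 = log10(t * exp((T - 100) / 14.75))
= log10(54 * exp((185 - 100) / 14.75))
= 4.2351

4.2351


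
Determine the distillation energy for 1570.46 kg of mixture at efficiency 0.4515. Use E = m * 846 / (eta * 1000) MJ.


E = m * 846 / (eta * 1000)
= 1570.46 * 846 / (0.4515 * 1000)
= 2942.6559 MJ

2942.6559 MJ


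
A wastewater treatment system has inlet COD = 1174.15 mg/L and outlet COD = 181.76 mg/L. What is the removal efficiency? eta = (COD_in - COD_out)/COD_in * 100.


eta = (COD_in - COD_out) / COD_in * 100
= (1174.15 - 181.76) / 1174.15 * 100
= 84.5199%

84.5199%


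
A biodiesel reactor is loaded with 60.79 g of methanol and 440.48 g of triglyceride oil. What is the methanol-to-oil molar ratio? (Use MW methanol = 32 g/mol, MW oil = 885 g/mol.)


Molar ratio = n_MeOH / n_oil = (MeOH/32) / (oil/885) = (MeOH * 885) / (32 * oil)
= (60.79 * 885) / (32 * 440.48)
= 3.8168

3.8168


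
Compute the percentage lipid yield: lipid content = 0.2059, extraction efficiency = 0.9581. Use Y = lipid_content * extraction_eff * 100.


Y = lipid_content * extraction_eff * 100
= 0.2059 * 0.9581 * 100
= 19.7273%

19.7273%


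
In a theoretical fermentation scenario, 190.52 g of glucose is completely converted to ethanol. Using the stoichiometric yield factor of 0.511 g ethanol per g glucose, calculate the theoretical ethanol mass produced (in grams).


Theoretical ethanol yield: m_EtOH = 0.511 * m_glucose
m_EtOH = 0.511 * 190.52 = 97.3557 g

97.3557 g


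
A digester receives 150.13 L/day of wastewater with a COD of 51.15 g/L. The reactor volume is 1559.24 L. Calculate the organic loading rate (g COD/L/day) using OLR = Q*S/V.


OLR = Q * S / V
= 150.13 * 51.15 / 1559.24
= 4.9249 g/L/day

4.9249 g/L/day


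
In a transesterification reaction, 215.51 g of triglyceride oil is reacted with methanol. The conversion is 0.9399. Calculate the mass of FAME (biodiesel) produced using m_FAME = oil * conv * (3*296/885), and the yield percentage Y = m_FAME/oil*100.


m_FAME = oil * conv * (3 * 296 / 885) = oil * conv * (888/885)
= 215.51 * 0.9399 * 888 / 885
= 203.2445 g
Y = m_FAME / oil * 100 = conv * (888/885) * 100
= 0.9399 * 888 / 885 * 100
= 94.31%

203.2445 g FAME; Y = 94.31%


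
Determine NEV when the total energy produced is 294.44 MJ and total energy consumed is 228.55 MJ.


NEV = E_out - E_in
= 294.44 - 228.55
= 65.8900 MJ

65.8900 MJ


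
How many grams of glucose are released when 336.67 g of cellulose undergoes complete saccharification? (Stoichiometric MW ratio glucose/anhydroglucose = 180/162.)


glucose = cellulose * 180/162
= 336.67 * 180/162
= 374.0778 g

374.0778 g


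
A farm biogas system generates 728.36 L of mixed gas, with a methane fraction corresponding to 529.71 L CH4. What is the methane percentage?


CH4% = V_CH4 / V_total * 100
= 529.71 / 728.36 * 100
= 72.7264%

72.7264%


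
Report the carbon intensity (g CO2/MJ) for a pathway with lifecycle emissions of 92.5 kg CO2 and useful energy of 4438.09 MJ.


CI = CO2 * 1000 / E
= 92.5 * 1000 / 4438.09
= 20.8423 g CO2/MJ

20.8423 g CO2/MJ


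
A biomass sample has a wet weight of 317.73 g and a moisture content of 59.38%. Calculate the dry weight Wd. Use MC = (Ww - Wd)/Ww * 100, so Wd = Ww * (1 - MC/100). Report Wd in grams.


Wd = Ww * (1 - MC/100)
= 317.73 * (1 - 59.38/100)
= 129.0619 g

129.0619 g


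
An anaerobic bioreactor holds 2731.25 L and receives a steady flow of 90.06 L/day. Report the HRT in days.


HRT = V / Q
= 2731.25 / 90.06
= 30.3270 days

30.3270 days


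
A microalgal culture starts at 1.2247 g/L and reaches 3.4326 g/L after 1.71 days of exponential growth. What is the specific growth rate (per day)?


mu = ln(X2/X1) / dt
= ln(3.4326/1.2247) / 1.71
= 0.6027 per day

0.6027 per day


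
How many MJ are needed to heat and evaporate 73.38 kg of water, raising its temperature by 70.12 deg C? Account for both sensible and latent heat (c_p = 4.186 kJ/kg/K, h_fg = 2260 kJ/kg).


E = m_water * (4.186 * dT + 2260) / 1000
= 73.38 * (4.186 * 70.12 + 2260) / 1000
= 187.3775 MJ

187.3775 MJ


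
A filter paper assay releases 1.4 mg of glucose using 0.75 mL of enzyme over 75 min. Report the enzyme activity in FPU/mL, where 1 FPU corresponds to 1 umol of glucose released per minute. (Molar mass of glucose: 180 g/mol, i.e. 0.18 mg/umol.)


Activity = glucose_mg / (0.18 mg/umol * V_mL * t_min)
= 1.4 / (0.18 * 0.75 * 75)
= 0.1383 FPU/mL

0.1383 FPU/mL


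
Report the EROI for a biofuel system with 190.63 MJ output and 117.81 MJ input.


EROI = E_out / E_in
= 190.63 / 117.81
= 1.6181

1.6181


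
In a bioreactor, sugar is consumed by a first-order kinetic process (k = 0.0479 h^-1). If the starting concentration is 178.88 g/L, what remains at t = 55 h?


S = S0 * exp(-k * t)
S = 178.88 * exp(-0.0479 * 55)
S = 12.8355 g/L

12.8355 g/L


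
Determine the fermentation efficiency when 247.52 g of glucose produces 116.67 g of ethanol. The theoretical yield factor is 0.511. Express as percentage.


Fermentation efficiency = (actual / (0.511 * glucose)) * 100
= (116.67 / (0.511 * 247.52)) * 100
= 92.2418%

92.2418%


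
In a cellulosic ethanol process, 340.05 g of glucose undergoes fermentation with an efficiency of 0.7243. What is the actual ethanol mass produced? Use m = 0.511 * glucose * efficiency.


Actual ethanol: m = 0.511 * 340.05 * 0.7243
m = 125.8584 g

125.8584 g


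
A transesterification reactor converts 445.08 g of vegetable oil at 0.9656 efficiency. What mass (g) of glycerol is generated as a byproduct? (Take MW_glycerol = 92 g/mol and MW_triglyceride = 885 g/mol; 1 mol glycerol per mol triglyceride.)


glycerol = oil * conv * (92/885)
= 445.08 * 0.9656 * 92 / 885
= 44.6766 g

44.6766 g


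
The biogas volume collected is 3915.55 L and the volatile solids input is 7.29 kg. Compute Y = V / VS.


Y = V / VS
= 3915.55 / 7.29
= 537.1125 L/kg VS

537.1125 L/kg VS


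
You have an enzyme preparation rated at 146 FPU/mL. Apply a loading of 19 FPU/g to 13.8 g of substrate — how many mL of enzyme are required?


V = dosage * m_sub / activity
V = 19 * 13.8 / 146
V = 1.7959 mL

1.7959 mL


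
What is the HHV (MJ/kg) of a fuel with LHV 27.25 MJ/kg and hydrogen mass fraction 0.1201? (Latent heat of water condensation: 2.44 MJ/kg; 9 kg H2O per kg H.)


HHV = LHV + H_frac * 9 * 2.44
= 27.25 + 0.1201 * 9 * 2.44
= 29.8874 MJ/kg

29.8874 MJ/kg


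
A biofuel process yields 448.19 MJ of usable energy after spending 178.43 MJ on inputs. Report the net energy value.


NEV = E_out - E_in
= 448.19 - 178.43
= 269.7600 MJ

269.7600 MJ


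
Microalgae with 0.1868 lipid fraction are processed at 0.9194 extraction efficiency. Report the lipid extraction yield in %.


Y = lipid_content * extraction_eff * 100
= 0.1868 * 0.9194 * 100
= 17.1744%

17.1744%


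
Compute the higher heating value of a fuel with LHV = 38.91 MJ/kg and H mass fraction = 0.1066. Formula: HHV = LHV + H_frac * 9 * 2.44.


HHV = LHV + H_frac * 9 * 2.44
= 38.91 + 0.1066 * 9 * 2.44
= 41.2509 MJ/kg

41.2509 MJ/kg


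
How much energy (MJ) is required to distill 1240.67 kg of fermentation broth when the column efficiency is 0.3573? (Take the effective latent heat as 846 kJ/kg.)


E = m * 846 / (eta * 1000)
= 1240.67 * 846 / (0.3573 * 1000)
= 2937.6065 MJ

2937.6065 MJ


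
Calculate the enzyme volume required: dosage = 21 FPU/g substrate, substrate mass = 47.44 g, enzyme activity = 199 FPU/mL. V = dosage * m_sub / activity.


V = dosage * m_sub / activity
V = 21 * 47.44 / 199
V = 5.0062 mL

5.0062 mL


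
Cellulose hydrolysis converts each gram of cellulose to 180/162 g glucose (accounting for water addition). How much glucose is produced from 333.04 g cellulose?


glucose = cellulose * 180/162
= 333.04 * 180/162
= 370.0444 g

370.0444 g


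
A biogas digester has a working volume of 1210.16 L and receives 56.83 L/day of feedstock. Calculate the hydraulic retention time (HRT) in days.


HRT = V / Q
= 1210.16 / 56.83
= 21.2944 days

21.2944 days


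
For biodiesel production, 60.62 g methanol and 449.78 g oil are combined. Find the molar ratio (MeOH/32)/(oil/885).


Molar ratio = n_MeOH / n_oil = (MeOH/32) / (oil/885) = (MeOH * 885) / (32 * oil)
= (60.62 * 885) / (32 * 449.78)
= 3.7274

3.7274


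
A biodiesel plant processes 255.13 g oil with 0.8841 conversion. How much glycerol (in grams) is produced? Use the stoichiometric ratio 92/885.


glycerol = oil * conv * (92/885)
= 255.13 * 0.8841 * 92 / 885
= 23.4481 g

23.4481 g


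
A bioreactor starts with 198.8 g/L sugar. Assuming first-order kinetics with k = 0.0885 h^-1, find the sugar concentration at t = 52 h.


S = S0 * exp(-k * t)
S = 198.8 * exp(-0.0885 * 52)
S = 1.9943 g/L

1.9943 g/L


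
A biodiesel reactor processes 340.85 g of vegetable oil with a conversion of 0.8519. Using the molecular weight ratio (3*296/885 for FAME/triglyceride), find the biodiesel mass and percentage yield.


m_FAME = oil * conv * (3 * 296 / 885) = oil * conv * (888/885)
= 340.85 * 0.8519 * 888 / 885
= 291.3544 g
Y = m_FAME / oil * 100 = conv * (888/885) * 100
= 0.8519 * 888 / 885 * 100
= 85.48%

291.3544 g FAME; Y = 85.48%


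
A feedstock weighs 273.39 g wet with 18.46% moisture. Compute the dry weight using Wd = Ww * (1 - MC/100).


Wd = Ww * (1 - MC/100)
= 273.39 * (1 - 18.46/100)
= 222.9222 g

222.9222 g


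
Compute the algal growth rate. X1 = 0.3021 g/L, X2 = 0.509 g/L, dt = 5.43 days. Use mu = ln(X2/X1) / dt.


mu = ln(X2/X1) / dt
= ln(0.509/0.3021) / 5.43
= 0.0961 per day

0.0961 per day


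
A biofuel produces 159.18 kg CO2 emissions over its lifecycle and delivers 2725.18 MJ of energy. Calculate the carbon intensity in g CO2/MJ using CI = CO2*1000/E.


CI = CO2 * 1000 / E
= 159.18 * 1000 / 2725.18
= 58.4108 g CO2/MJ

58.4108 g CO2/MJ


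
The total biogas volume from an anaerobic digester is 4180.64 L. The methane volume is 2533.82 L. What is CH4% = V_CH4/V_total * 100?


CH4% = V_CH4 / V_total * 100
= 2533.82 / 4180.64 * 100
= 60.6084%

60.6084%


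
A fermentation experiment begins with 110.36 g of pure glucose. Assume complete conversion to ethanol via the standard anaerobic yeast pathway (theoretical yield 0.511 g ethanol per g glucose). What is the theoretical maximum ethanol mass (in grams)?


Theoretical ethanol yield: m_EtOH = 0.511 * m_glucose
m_EtOH = 0.511 * 110.36 = 56.3940 g

56.3940 g


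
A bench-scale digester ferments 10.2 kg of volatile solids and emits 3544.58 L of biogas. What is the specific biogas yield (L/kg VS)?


Y = V / VS
= 3544.58 / 10.2
= 347.5078 L/kg VS

347.5078 L/kg VS


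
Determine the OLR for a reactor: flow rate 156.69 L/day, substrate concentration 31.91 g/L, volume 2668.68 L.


OLR = Q * S / V
= 156.69 * 31.91 / 2668.68
= 1.8736 g/L/day

1.8736 g/L/day


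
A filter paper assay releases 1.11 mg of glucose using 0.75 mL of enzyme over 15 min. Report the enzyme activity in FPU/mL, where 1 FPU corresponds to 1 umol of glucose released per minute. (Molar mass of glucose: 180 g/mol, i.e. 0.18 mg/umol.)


Activity = glucose_mg / (0.18 mg/umol * V_mL * t_min)
= 1.11 / (0.18 * 0.75 * 15)
= 0.5481 FPU/mL

0.5481 FPU/mL


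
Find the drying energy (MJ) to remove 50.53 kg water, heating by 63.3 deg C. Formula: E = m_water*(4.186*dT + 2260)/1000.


E = m_water * (4.186 * dT + 2260) / 1000
= 50.53 * (4.186 * 63.3 + 2260) / 1000
= 127.5869 MJ

127.5869 MJ


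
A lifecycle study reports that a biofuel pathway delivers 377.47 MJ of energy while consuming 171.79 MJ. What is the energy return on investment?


EROI = E_out / E_in
= 377.47 / 171.79
= 2.1973

2.1973


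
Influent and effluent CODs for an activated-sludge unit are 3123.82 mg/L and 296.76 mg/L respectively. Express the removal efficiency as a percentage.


eta = (COD_in - COD_out) / COD_in * 100
= (3123.82 - 296.76) / 3123.82 * 100
= 90.5001%

90.5001%


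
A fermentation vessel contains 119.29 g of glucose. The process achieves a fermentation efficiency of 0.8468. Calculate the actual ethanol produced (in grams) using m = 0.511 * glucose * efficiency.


Actual ethanol: m = 0.511 * 119.29 * 0.8468
m = 51.6185 g

51.6185 g


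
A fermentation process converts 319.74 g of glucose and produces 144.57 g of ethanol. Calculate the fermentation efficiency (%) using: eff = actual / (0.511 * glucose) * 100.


Fermentation efficiency = (actual / (0.511 * glucose)) * 100
= (144.57 / (0.511 * 319.74)) * 100
= 88.4831%

88.4831%


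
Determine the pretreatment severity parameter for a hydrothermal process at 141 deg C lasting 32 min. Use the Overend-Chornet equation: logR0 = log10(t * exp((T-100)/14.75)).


logR0 = log10(t * exp((T - 100) / 14.75))
= log10(32 * exp((141 - 100) / 14.75))
= 2.7123

2.7123


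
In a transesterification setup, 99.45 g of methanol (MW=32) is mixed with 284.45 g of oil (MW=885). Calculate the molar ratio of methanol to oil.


Molar ratio = n_MeOH / n_oil = (MeOH/32) / (oil/885) = (MeOH * 885) / (32 * oil)
= (99.45 * 885) / (32 * 284.45)
= 9.6692

9.6692


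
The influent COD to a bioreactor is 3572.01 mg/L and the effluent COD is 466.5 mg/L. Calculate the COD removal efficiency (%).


eta = (COD_in - COD_out) / COD_in * 100
= (3572.01 - 466.5) / 3572.01 * 100
= 86.9401%

86.9401%


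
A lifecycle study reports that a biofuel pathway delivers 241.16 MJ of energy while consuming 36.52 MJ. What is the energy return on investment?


EROI = E_out / E_in
= 241.16 / 36.52
= 6.6035

6.6035


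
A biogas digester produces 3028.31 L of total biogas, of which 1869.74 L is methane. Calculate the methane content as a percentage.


CH4% = V_CH4 / V_total * 100
= 1869.74 / 3028.31 * 100
= 61.7420%

61.7420%


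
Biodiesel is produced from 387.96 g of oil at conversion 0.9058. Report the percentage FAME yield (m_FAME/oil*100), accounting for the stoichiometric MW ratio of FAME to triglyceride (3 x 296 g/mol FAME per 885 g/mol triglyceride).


m_FAME = oil * conv * (3 * 296 / 885) = oil * conv * (888/885)
= 387.96 * 0.9058 * 888 / 885
= 352.6054 g
Y = m_FAME / oil * 100 = conv * (888/885) * 100
= 0.9058 * 888 / 885 * 100
= 90.89%

90.89%


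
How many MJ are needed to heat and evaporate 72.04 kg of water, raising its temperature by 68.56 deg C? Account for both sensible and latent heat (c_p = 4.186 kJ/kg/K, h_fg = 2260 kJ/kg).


E = m_water * (4.186 * dT + 2260) / 1000
= 72.04 * (4.186 * 68.56 + 2260) / 1000
= 183.4853 MJ

183.4853 MJ


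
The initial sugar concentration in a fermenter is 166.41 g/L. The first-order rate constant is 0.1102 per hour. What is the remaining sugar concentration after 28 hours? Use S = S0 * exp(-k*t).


S = S0 * exp(-k * t)
S = 166.41 * exp(-0.1102 * 28)
S = 7.6054 g/L

7.6054 g/L


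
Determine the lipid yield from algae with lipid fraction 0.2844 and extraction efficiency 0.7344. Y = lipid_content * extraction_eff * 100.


Y = lipid_content * extraction_eff * 100
= 0.2844 * 0.7344 * 100
= 20.8863%

20.8863%


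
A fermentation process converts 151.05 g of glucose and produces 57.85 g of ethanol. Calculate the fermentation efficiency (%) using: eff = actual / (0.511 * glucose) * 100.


Fermentation efficiency = (actual / (0.511 * glucose)) * 100
= (57.85 / (0.511 * 151.05)) * 100
= 74.9483%

74.9483%


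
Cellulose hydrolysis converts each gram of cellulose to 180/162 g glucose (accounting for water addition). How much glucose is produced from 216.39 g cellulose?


glucose = cellulose * 180/162
= 216.39 * 180/162
= 240.4333 g

240.4333 g


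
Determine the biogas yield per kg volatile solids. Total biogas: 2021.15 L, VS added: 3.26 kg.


Y = V / VS
= 2021.15 / 3.26
= 619.9847 L/kg VS

619.9847 L/kg VS


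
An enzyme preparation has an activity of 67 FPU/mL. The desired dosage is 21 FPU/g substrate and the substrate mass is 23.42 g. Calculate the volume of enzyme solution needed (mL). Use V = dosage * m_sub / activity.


V = dosage * m_sub / activity
V = 21 * 23.42 / 67
V = 7.3406 mL

7.3406 mL


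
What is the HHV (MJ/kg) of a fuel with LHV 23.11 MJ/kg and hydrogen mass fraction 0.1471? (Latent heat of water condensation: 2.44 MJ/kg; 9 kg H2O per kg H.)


HHV = LHV + H_frac * 9 * 2.44
= 23.11 + 0.1471 * 9 * 2.44
= 26.3403 MJ/kg

26.3403 MJ/kg


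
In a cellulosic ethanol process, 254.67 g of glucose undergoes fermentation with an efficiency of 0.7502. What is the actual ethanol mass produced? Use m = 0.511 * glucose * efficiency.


Actual ethanol: m = 0.511 * 254.67 * 0.7502
m = 97.6283 g

97.6283 g


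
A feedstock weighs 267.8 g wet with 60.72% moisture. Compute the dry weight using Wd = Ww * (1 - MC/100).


Wd = Ww * (1 - MC/100)
= 267.8 * (1 - 60.72/100)
= 105.1918 g

105.1918 g


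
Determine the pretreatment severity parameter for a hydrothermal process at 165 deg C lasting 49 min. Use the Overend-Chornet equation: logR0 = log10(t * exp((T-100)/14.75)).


logR0 = log10(t * exp((T - 100) / 14.75))
= log10(49 * exp((165 - 100) / 14.75))
= 3.6040

3.6040


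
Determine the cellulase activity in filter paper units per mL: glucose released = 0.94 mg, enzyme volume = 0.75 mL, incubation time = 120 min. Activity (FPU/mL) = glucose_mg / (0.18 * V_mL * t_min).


Activity = glucose_mg / (0.18 mg/umol * V_mL * t_min)
= 0.94 / (0.18 * 0.75 * 120)
= 0.0580 FPU/mL

0.0580 FPU/mL


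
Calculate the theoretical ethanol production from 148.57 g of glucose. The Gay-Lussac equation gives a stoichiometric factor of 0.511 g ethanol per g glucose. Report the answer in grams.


Theoretical ethanol yield: m_EtOH = 0.511 * m_glucose
m_EtOH = 0.511 * 148.57 = 75.9193 g

75.9193 g


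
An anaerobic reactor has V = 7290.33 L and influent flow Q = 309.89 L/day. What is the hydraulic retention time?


HRT = V / Q
= 7290.33 / 309.89
= 23.5255 days

23.5255 days


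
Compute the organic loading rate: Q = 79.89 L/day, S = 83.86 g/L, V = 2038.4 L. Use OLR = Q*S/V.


OLR = Q * S / V
= 79.89 * 83.86 / 2038.4
= 3.2867 g/L/day

3.2867 g/L/day


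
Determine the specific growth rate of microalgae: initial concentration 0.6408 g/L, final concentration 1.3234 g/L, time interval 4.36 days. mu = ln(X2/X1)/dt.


mu = ln(X2/X1) / dt
= ln(1.3234/0.6408) / 4.36
= 0.1663 per day

0.1663 per day


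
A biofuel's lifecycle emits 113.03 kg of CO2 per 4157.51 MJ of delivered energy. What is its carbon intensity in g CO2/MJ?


CI = CO2 * 1000 / E
= 113.03 * 1000 / 4157.51
= 27.1869 g CO2/MJ

27.1869 g CO2/MJ


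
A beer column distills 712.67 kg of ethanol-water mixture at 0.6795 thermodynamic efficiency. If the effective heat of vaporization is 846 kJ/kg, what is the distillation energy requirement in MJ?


E = m * 846 / (eta * 1000)
= 712.67 * 846 / (0.6795 * 1000)
= 887.2977 MJ

887.2977 MJ


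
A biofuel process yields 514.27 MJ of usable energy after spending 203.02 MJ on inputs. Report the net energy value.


NEV = E_out - E_in
= 514.27 - 203.02
= 311.2500 MJ

311.2500 MJ


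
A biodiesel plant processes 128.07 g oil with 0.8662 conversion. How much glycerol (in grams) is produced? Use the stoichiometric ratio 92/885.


glycerol = oil * conv * (92/885)
= 128.07 * 0.8662 * 92 / 885
= 11.5321 g

11.5321 g


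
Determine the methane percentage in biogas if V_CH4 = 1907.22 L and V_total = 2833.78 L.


CH4% = V_CH4 / V_total * 100
= 1907.22 / 2833.78 * 100
= 67.3030%

67.3030%


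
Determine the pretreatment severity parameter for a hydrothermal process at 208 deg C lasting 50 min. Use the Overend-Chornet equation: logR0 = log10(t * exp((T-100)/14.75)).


logR0 = log10(t * exp((T - 100) / 14.75))
= log10(50 * exp((208 - 100) / 14.75))
= 4.8789

4.8789


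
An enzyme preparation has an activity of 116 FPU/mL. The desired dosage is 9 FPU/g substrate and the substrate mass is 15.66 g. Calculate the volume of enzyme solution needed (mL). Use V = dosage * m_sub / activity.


V = dosage * m_sub / activity
V = 9 * 15.66 / 116
V = 1.2150 mL

1.2150 mL


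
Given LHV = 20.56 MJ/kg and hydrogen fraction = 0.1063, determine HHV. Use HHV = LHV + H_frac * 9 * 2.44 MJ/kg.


HHV = LHV + H_frac * 9 * 2.44
= 20.56 + 0.1063 * 9 * 2.44
= 22.8943 MJ/kg

22.8943 MJ/kg


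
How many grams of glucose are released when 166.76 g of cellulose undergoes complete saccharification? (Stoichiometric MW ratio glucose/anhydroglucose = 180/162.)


glucose = cellulose * 180/162
= 166.76 * 180/162
= 185.2889 g

185.2889 g


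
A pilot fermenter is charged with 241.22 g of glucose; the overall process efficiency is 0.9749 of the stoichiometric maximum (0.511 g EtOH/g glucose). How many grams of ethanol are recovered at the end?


Actual ethanol: m = 0.511 * 241.22 * 0.9749
m = 120.1695 g

120.1695 g


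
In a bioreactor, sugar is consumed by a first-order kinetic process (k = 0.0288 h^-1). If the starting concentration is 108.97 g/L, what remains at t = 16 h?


S = S0 * exp(-k * t)
S = 108.97 * exp(-0.0288 * 16)
S = 68.7360 g/L

68.7360 g/L


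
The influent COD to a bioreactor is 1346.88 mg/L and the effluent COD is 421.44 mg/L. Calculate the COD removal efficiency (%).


eta = (COD_in - COD_out) / COD_in * 100
= (1346.88 - 421.44) / 1346.88 * 100
= 68.7099%

68.7099%


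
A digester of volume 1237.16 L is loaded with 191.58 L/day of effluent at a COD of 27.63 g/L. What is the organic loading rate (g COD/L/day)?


OLR = Q * S / V
= 191.58 * 27.63 / 1237.16
= 4.2786 g/L/day

4.2786 g/L/day


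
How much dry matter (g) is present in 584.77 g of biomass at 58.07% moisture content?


Wd = Ww * (1 - MC/100)
= 584.77 * (1 - 58.07/100)
= 245.1941 g

245.1941 g


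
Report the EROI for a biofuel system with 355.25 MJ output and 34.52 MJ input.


EROI = E_out / E_in
= 355.25 / 34.52
= 10.2911

10.2911


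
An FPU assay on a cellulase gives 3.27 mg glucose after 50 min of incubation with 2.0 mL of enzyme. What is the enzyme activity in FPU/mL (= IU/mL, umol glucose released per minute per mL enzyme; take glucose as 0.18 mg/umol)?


Activity = glucose_mg / (0.18 mg/umol * V_mL * t_min)
= 3.27 / (0.18 * 2.0 * 50)
= 0.1817 FPU/mL

0.1817 FPU/mL


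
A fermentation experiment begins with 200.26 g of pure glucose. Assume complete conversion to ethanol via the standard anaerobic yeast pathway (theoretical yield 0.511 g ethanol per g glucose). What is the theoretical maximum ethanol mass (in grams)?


Theoretical ethanol yield: m_EtOH = 0.511 * m_glucose
m_EtOH = 0.511 * 200.26 = 102.3329 g

102.3329 g


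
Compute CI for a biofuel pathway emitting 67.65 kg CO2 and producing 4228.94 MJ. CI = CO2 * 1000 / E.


CI = CO2 * 1000 / E
= 67.65 * 1000 / 4228.94
= 15.9969 g CO2/MJ

15.9969 g CO2/MJ


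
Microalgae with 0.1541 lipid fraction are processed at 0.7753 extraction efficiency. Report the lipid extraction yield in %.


Y = lipid_content * extraction_eff * 100
= 0.1541 * 0.7753 * 100
= 11.9474%

11.9474%


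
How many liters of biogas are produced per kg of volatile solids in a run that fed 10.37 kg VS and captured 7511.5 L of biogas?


Y = V / VS
= 7511.5 / 10.37
= 724.3491 L/kg VS

724.3491 L/kg VS


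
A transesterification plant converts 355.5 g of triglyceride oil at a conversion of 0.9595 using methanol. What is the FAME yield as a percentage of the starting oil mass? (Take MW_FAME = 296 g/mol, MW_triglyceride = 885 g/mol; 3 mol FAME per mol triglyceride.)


m_FAME = oil * conv * (3 * 296 / 885) = oil * conv * (888/885)
= 355.5 * 0.9595 * 888 / 885
= 342.2585 g
Y = m_FAME / oil * 100 = conv * (888/885) * 100
= 0.9595 * 888 / 885 * 100
= 96.28%

96.28%


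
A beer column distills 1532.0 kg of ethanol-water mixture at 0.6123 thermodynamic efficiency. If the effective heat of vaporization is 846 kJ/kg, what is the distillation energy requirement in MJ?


E = m * 846 / (eta * 1000)
= 1532.0 * 846 / (0.6123 * 1000)
= 2116.7271 MJ

2116.7271 MJ


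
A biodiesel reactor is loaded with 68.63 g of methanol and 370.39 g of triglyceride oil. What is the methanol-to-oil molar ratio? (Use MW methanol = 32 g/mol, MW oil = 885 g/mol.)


Molar ratio = n_MeOH / n_oil = (MeOH/32) / (oil/885) = (MeOH * 885) / (32 * oil)
= (68.63 * 885) / (32 * 370.39)
= 5.1245

5.1245


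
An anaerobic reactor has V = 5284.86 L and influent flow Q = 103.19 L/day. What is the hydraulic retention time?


HRT = V / Q
= 5284.86 / 103.19
= 51.2148 days

51.2148 days


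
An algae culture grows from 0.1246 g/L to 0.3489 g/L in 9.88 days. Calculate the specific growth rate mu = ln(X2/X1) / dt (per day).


mu = ln(X2/X1) / dt
= ln(0.3489/0.1246) / 9.88
= 0.1042 per day

0.1042 per day


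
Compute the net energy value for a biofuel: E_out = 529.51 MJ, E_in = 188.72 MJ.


NEV = E_out - E_in
= 529.51 - 188.72
= 340.7900 MJ

340.7900 MJ


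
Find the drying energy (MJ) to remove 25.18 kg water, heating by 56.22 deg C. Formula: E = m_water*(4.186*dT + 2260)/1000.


E = m_water * (4.186 * dT + 2260) / 1000
= 25.18 * (4.186 * 56.22 + 2260) / 1000
= 62.8326 MJ

62.8326 MJ


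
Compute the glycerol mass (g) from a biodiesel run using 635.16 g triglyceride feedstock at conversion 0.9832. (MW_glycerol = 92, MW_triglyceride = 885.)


glycerol = oil * conv * (92/885)
= 635.16 * 0.9832 * 92 / 885
= 64.9187 g

64.9187 g


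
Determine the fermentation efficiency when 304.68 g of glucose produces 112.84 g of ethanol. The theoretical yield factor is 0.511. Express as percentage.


Fermentation efficiency = (actual / (0.511 * glucose)) * 100
= (112.84 / (0.511 * 304.68)) * 100
= 72.4767%

72.4767%


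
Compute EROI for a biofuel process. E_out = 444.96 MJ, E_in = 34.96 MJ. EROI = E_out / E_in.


EROI = E_out / E_in
= 444.96 / 34.96
= 12.7277

12.7277


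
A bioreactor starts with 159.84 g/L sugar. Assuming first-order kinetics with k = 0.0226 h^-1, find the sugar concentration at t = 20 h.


S = S0 * exp(-k * t)
S = 159.84 * exp(-0.0226 * 20)
S = 101.7149 g/L

101.7149 g/L


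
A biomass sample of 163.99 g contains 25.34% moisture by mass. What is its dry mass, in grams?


Wd = Ww * (1 - MC/100)
= 163.99 * (1 - 25.34/100)
= 122.4349 g

122.4349 g


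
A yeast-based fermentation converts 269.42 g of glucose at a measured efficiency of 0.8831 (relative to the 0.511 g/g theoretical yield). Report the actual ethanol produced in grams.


Actual ethanol: m = 0.511 * 269.42 * 0.8831
m = 121.5796 g

121.5796 g


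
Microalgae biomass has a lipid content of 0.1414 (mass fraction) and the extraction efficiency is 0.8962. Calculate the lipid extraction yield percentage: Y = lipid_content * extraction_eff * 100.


Y = lipid_content * extraction_eff * 100
= 0.1414 * 0.8962 * 100
= 12.6723%

12.6723%


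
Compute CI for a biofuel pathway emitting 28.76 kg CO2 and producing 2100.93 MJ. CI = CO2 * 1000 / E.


CI = CO2 * 1000 / E
= 28.76 * 1000 / 2100.93
= 13.6892 g CO2/MJ

13.6892 g CO2/MJ


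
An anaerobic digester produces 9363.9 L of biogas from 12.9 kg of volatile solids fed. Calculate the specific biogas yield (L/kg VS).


Y = V / VS
= 9363.9 / 12.9
= 725.8837 L/kg VS

725.8837 L/kg VS


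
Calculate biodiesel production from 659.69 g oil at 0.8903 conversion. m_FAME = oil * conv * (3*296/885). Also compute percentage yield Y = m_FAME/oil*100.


m_FAME = oil * conv * (3 * 296 / 885) = oil * conv * (888/885)
= 659.69 * 0.8903 * 888 / 885
= 589.3129 g
Y = m_FAME / oil * 100 = conv * (888/885) * 100
= 0.8903 * 888 / 885 * 100
= 89.33%

589.3129 g FAME; Y = 89.33%


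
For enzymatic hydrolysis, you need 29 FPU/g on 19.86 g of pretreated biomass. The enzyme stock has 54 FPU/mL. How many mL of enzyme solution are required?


V = dosage * m_sub / activity
V = 29 * 19.86 / 54
V = 10.6656 mL

10.6656 mL


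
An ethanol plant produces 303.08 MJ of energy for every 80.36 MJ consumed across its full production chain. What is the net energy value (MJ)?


NEV = E_out - E_in
= 303.08 - 80.36
= 222.7200 MJ

222.7200 MJ


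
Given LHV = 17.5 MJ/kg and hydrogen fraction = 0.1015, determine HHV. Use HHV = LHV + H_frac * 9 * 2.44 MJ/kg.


HHV = LHV + H_frac * 9 * 2.44
= 17.5 + 0.1015 * 9 * 2.44
= 19.7289 MJ/kg

19.7289 MJ/kg


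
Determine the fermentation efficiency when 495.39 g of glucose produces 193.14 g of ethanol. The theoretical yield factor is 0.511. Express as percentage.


Fermentation efficiency = (actual / (0.511 * glucose)) * 100
= (193.14 / (0.511 * 495.39)) * 100
= 76.2964%

76.2964%


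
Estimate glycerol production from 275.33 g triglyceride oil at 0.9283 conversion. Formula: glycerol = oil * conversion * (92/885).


glycerol = oil * conv * (92/885)
= 275.33 * 0.9283 * 92 / 885
= 26.5697 g

26.5697 g


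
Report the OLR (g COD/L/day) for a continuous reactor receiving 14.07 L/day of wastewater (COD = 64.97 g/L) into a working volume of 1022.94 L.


OLR = Q * S / V
= 14.07 * 64.97 / 1022.94
= 0.8936 g/L/day

0.8936 g/L/day


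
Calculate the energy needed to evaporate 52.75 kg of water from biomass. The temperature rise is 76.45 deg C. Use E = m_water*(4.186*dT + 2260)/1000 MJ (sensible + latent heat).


E = m_water * (4.186 * dT + 2260) / 1000
= 52.75 * (4.186 * 76.45 + 2260) / 1000
= 136.0960 MJ

136.0960 MJ


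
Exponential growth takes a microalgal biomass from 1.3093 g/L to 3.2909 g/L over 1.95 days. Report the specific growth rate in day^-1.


mu = ln(X2/X1) / dt
= ln(3.2909/1.3093) / 1.95
= 0.4727 per day

0.4727 per day


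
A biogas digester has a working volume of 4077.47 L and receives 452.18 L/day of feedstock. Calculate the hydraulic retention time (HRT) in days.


HRT = V / Q
= 4077.47 / 452.18
= 9.0174 days

9.0174 days


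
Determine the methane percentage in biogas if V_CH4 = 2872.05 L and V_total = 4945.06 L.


CH4% = V_CH4 / V_total * 100
= 2872.05 / 4945.06 * 100
= 58.0792%

58.0792%


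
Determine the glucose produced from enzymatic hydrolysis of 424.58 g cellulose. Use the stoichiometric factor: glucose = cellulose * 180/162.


glucose = cellulose * 180/162
= 424.58 * 180/162
= 471.7556 g

471.7556 g


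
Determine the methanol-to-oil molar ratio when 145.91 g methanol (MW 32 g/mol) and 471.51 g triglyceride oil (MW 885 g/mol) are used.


Molar ratio = n_MeOH / n_oil = (MeOH/32) / (oil/885) = (MeOH * 885) / (32 * oil)
= (145.91 * 885) / (32 * 471.51)
= 8.5583

8.5583


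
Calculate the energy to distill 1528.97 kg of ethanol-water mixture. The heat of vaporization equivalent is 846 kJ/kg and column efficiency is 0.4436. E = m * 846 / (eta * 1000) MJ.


E = m * 846 / (eta * 1000)
= 1528.97 * 846 / (0.4436 * 1000)
= 2915.9347 MJ

2915.9347 MJ


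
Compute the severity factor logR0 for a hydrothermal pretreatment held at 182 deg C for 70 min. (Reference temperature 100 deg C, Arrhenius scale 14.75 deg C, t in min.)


logR0 = log10(t * exp((T - 100) / 14.75))
= log10(70 * exp((182 - 100) / 14.75))
= 4.2595

4.2595


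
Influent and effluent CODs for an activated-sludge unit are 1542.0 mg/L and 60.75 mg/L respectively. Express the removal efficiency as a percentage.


eta = (COD_in - COD_out) / COD_in * 100
= (1542.0 - 60.75) / 1542.0 * 100
= 96.0603%

96.0603%


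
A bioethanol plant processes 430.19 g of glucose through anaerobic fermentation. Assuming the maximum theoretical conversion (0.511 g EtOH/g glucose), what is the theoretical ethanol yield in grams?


Theoretical ethanol yield: m_EtOH = 0.511 * m_glucose
m_EtOH = 0.511 * 430.19 = 219.8271 g

219.8271 g


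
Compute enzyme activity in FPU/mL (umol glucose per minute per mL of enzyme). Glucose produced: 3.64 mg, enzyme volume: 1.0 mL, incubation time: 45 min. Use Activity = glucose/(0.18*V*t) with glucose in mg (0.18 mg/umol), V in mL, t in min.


Activity = glucose_mg / (0.18 mg/umol * V_mL * t_min)
= 3.64 / (0.18 * 1.0 * 45)
= 0.4494 FPU/mL

0.4494 FPU/mL


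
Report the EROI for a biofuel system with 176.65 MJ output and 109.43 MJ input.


EROI = E_out / E_in
= 176.65 / 109.43
= 1.6143

1.6143


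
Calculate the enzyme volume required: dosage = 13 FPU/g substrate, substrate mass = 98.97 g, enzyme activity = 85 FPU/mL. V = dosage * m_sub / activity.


V = dosage * m_sub / activity
V = 13 * 98.97 / 85
V = 15.1366 mL

15.1366 mL


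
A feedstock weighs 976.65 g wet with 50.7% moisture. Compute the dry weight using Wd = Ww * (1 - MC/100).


Wd = Ww * (1 - MC/100)
= 976.65 * (1 - 50.7/100)
= 481.4885 g

481.4885 g


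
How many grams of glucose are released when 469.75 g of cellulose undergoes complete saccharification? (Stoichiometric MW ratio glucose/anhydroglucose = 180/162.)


glucose = cellulose * 180/162
= 469.75 * 180/162
= 521.9444 g

521.9444 g


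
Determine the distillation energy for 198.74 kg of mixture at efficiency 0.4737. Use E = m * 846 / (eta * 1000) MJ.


E = m * 846 / (eta * 1000)
= 198.74 * 846 / (0.4737 * 1000)
= 354.9378 MJ

354.9378 MJ


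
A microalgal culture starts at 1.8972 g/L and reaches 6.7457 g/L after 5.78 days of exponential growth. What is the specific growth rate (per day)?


mu = ln(X2/X1) / dt
= ln(6.7457/1.8972) / 5.78
= 0.2195 per day

0.2195 per day


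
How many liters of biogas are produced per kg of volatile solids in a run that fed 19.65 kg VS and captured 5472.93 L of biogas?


Y = V / VS
= 5472.93 / 19.65
= 278.5206 L/kg VS

278.5206 L/kg VS


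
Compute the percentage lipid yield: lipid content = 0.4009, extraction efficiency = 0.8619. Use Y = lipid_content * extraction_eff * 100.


Y = lipid_content * extraction_eff * 100
= 0.4009 * 0.8619 * 100
= 34.5536%

34.5536%


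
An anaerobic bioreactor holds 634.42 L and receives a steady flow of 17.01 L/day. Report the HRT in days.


HRT = V / Q
= 634.42 / 17.01
= 37.2969 days

37.2969 days


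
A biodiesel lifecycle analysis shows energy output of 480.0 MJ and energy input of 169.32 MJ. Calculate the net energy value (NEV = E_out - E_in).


NEV = E_out - E_in
= 480.0 - 169.32
= 310.6800 MJ

310.6800 MJ


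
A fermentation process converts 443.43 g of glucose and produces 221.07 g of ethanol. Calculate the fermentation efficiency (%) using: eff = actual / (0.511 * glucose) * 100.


Fermentation efficiency = (actual / (0.511 * glucose)) * 100
= (221.07 / (0.511 * 443.43)) * 100
= 97.5627%

97.5627%
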